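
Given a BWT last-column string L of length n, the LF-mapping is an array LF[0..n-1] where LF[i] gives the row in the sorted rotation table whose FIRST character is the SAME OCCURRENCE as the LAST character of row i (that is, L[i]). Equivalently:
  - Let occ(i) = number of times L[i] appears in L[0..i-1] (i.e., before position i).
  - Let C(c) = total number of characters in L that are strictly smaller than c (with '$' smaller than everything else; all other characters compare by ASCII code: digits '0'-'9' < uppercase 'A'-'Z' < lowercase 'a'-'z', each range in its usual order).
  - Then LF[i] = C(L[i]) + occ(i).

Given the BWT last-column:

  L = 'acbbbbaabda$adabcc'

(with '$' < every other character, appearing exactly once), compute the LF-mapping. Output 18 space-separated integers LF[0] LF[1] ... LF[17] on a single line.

Answer: 1 13 7 8 9 10 2 3 11 16 4 0 5 17 6 12 14 15

Derivation:
Char counts: '$':1, 'a':6, 'b':6, 'c':3, 'd':2
C (first-col start): C('$')=0, C('a')=1, C('b')=7, C('c')=13, C('d')=16
L[0]='a': occ=0, LF[0]=C('a')+0=1+0=1
L[1]='c': occ=0, LF[1]=C('c')+0=13+0=13
L[2]='b': occ=0, LF[2]=C('b')+0=7+0=7
L[3]='b': occ=1, LF[3]=C('b')+1=7+1=8
L[4]='b': occ=2, LF[4]=C('b')+2=7+2=9
L[5]='b': occ=3, LF[5]=C('b')+3=7+3=10
L[6]='a': occ=1, LF[6]=C('a')+1=1+1=2
L[7]='a': occ=2, LF[7]=C('a')+2=1+2=3
L[8]='b': occ=4, LF[8]=C('b')+4=7+4=11
L[9]='d': occ=0, LF[9]=C('d')+0=16+0=16
L[10]='a': occ=3, LF[10]=C('a')+3=1+3=4
L[11]='$': occ=0, LF[11]=C('$')+0=0+0=0
L[12]='a': occ=4, LF[12]=C('a')+4=1+4=5
L[13]='d': occ=1, LF[13]=C('d')+1=16+1=17
L[14]='a': occ=5, LF[14]=C('a')+5=1+5=6
L[15]='b': occ=5, LF[15]=C('b')+5=7+5=12
L[16]='c': occ=1, LF[16]=C('c')+1=13+1=14
L[17]='c': occ=2, LF[17]=C('c')+2=13+2=15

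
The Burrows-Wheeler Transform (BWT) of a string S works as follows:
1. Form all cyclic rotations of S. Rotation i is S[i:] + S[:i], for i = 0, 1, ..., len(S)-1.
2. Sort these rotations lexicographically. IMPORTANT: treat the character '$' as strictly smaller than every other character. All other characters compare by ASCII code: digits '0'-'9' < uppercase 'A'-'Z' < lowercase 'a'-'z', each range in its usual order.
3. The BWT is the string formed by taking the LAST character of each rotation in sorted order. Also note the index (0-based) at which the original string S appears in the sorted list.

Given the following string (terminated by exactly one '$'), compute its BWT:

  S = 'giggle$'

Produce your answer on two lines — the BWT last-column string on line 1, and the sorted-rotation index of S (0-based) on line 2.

All 7 rotations (rotation i = S[i:]+S[:i]):
  rot[0] = giggle$
  rot[1] = iggle$g
  rot[2] = ggle$gi
  rot[3] = gle$gig
  rot[4] = le$gigg
  rot[5] = e$giggl
  rot[6] = $giggle
Sorted (with $ < everything):
  sorted[0] = $giggle  (last char: 'e')
  sorted[1] = e$giggl  (last char: 'l')
  sorted[2] = ggle$gi  (last char: 'i')
  sorted[3] = giggle$  (last char: '$')
  sorted[4] = gle$gig  (last char: 'g')
  sorted[5] = iggle$g  (last char: 'g')
  sorted[6] = le$gigg  (last char: 'g')
Last column: eli$ggg
Original string S is at sorted index 3

Answer: eli$ggg
3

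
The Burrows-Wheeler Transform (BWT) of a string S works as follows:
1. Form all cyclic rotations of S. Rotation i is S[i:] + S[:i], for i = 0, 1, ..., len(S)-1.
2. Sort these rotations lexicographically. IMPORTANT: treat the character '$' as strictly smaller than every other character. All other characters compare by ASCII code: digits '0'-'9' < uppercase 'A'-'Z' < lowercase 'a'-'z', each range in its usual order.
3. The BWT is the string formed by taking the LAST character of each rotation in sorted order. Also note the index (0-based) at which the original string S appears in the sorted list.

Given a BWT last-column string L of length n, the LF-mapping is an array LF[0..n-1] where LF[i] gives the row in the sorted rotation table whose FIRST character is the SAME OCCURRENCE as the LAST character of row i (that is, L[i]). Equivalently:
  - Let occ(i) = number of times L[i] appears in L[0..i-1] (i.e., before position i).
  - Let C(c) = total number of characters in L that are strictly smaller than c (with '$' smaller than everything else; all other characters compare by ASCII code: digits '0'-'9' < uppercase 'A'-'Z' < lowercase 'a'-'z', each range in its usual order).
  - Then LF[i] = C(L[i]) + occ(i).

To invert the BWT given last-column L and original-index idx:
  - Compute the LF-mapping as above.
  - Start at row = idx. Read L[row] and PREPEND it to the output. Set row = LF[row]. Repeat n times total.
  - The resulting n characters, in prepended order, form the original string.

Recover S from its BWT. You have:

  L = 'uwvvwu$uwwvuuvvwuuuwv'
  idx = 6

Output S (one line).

Answer: uwuvvuuwuwvuuvvvwwwu$

Derivation:
LF mapping: 1 15 9 10 16 2 0 3 17 18 11 4 5 12 13 19 6 7 8 20 14
Walk LF starting at row 6, prepending L[row]:
  step 1: row=6, L[6]='$', prepend. Next row=LF[6]=0
  step 2: row=0, L[0]='u', prepend. Next row=LF[0]=1
  step 3: row=1, L[1]='w', prepend. Next row=LF[1]=15
  step 4: row=15, L[15]='w', prepend. Next row=LF[15]=19
  step 5: row=19, L[19]='w', prepend. Next row=LF[19]=20
  step 6: row=20, L[20]='v', prepend. Next row=LF[20]=14
  step 7: row=14, L[14]='v', prepend. Next row=LF[14]=13
  step 8: row=13, L[13]='v', prepend. Next row=LF[13]=12
  step 9: row=12, L[12]='u', prepend. Next row=LF[12]=5
  step 10: row=5, L[5]='u', prepend. Next row=LF[5]=2
  step 11: row=2, L[2]='v', prepend. Next row=LF[2]=9
  step 12: row=9, L[9]='w', prepend. Next row=LF[9]=18
  step 13: row=18, L[18]='u', prepend. Next row=LF[18]=8
  step 14: row=8, L[8]='w', prepend. Next row=LF[8]=17
  step 15: row=17, L[17]='u', prepend. Next row=LF[17]=7
  step 16: row=7, L[7]='u', prepend. Next row=LF[7]=3
  step 17: row=3, L[3]='v', prepend. Next row=LF[3]=10
  step 18: row=10, L[10]='v', prepend. Next row=LF[10]=11
  step 19: row=11, L[11]='u', prepend. Next row=LF[11]=4
  step 20: row=4, L[4]='w', prepend. Next row=LF[4]=16
  step 21: row=16, L[16]='u', prepend. Next row=LF[16]=6
Reversed output: uwuvvuuwuwvuuvvvwwwu$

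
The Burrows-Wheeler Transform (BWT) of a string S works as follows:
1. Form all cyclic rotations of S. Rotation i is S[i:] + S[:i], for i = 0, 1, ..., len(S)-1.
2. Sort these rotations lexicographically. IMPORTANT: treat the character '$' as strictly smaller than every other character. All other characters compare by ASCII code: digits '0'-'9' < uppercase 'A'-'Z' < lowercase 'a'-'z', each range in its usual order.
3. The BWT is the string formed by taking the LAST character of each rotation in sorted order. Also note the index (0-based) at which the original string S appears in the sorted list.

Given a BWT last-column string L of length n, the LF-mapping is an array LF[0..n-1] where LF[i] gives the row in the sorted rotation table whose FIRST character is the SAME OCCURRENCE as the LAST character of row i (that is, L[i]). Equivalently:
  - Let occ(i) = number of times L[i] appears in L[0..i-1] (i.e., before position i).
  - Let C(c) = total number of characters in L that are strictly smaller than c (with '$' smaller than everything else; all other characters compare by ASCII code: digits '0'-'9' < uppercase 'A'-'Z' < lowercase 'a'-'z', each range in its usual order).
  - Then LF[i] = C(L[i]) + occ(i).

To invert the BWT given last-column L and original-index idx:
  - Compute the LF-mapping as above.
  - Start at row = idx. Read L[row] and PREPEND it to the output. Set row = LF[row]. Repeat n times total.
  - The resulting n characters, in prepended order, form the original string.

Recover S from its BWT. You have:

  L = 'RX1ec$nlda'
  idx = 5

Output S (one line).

LF mapping: 2 3 1 7 5 0 9 8 6 4
Walk LF starting at row 5, prepending L[row]:
  step 1: row=5, L[5]='$', prepend. Next row=LF[5]=0
  step 2: row=0, L[0]='R', prepend. Next row=LF[0]=2
  step 3: row=2, L[2]='1', prepend. Next row=LF[2]=1
  step 4: row=1, L[1]='X', prepend. Next row=LF[1]=3
  step 5: row=3, L[3]='e', prepend. Next row=LF[3]=7
  step 6: row=7, L[7]='l', prepend. Next row=LF[7]=8
  step 7: row=8, L[8]='d', prepend. Next row=LF[8]=6
  step 8: row=6, L[6]='n', prepend. Next row=LF[6]=9
  step 9: row=9, L[9]='a', prepend. Next row=LF[9]=4
  step 10: row=4, L[4]='c', prepend. Next row=LF[4]=5
Reversed output: candleX1R$

Answer: candleX1R$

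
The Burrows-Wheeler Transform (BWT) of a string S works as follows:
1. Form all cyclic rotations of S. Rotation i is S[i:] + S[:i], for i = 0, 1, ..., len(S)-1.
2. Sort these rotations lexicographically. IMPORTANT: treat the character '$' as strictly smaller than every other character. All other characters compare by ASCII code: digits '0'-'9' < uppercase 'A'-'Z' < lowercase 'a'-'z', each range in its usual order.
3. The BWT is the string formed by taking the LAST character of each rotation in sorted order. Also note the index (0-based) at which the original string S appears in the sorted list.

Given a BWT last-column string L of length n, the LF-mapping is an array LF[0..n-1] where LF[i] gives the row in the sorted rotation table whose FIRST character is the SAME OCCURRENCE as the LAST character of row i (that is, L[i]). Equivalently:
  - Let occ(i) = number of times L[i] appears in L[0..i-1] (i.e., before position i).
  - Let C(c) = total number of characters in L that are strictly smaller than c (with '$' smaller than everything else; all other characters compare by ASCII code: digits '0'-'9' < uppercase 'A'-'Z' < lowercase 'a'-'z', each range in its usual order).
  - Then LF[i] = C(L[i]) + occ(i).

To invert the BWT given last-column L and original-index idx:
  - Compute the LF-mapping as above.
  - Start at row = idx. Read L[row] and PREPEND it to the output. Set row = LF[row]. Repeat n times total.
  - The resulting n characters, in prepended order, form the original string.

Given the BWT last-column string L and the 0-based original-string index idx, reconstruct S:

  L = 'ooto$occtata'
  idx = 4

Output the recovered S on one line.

Answer: cocoatattoo$

Derivation:
LF mapping: 5 6 9 7 0 8 3 4 10 1 11 2
Walk LF starting at row 4, prepending L[row]:
  step 1: row=4, L[4]='$', prepend. Next row=LF[4]=0
  step 2: row=0, L[0]='o', prepend. Next row=LF[0]=5
  step 3: row=5, L[5]='o', prepend. Next row=LF[5]=8
  step 4: row=8, L[8]='t', prepend. Next row=LF[8]=10
  step 5: row=10, L[10]='t', prepend. Next row=LF[10]=11
  step 6: row=11, L[11]='a', prepend. Next row=LF[11]=2
  step 7: row=2, L[2]='t', prepend. Next row=LF[2]=9
  step 8: row=9, L[9]='a', prepend. Next row=LF[9]=1
  step 9: row=1, L[1]='o', prepend. Next row=LF[1]=6
  step 10: row=6, L[6]='c', prepend. Next row=LF[6]=3
  step 11: row=3, L[3]='o', prepend. Next row=LF[3]=7
  step 12: row=7, L[7]='c', prepend. Next row=LF[7]=4
Reversed output: cocoatattoo$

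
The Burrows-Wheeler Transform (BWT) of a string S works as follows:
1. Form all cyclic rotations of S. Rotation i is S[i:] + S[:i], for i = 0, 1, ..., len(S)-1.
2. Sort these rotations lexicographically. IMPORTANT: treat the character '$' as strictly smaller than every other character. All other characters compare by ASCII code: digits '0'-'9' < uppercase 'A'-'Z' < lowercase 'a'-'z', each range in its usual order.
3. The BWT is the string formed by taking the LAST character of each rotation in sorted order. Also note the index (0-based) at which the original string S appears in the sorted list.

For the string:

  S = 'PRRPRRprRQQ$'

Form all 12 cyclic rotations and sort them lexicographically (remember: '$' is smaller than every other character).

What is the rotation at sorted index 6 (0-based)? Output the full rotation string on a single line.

Answer: RQQ$PRRPRRpr

Derivation:
All 12 rotations (rotation i = S[i:]+S[:i]):
  rot[0] = PRRPRRprRQQ$
  rot[1] = RRPRRprRQQ$P
  rot[2] = RPRRprRQQ$PR
  rot[3] = PRRprRQQ$PRR
  rot[4] = RRprRQQ$PRRP
  rot[5] = RprRQQ$PRRPR
  rot[6] = prRQQ$PRRPRR
  rot[7] = rRQQ$PRRPRRp
  rot[8] = RQQ$PRRPRRpr
  rot[9] = QQ$PRRPRRprR
  rot[10] = Q$PRRPRRprRQ
  rot[11] = $PRRPRRprRQQ
Sorted (with $ < everything):
  sorted[0] = $PRRPRRprRQQ
  sorted[1] = PRRPRRprRQQ$
  sorted[2] = PRRprRQQ$PRR
  sorted[3] = Q$PRRPRRprRQ
  sorted[4] = QQ$PRRPRRprR
  sorted[5] = RPRRprRQQ$PR
  sorted[6] = RQQ$PRRPRRpr
  sorted[7] = RRPRRprRQQ$P
  sorted[8] = RRprRQQ$PRRP
  sorted[9] = RprRQQ$PRRPR
  sorted[10] = prRQQ$PRRPRR
  sorted[11] = rRQQ$PRRPRRp
sorted[6] = RQQ$PRRPRRpr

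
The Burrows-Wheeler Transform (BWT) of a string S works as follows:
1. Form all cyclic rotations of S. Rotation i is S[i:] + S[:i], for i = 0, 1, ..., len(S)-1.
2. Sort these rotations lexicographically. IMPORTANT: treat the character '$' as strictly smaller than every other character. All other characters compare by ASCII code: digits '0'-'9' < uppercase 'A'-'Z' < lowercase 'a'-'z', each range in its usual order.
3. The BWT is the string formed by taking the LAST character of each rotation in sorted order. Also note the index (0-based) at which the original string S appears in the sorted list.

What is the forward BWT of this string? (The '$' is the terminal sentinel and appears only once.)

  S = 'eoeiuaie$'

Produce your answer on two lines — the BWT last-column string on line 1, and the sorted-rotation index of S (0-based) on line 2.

All 9 rotations (rotation i = S[i:]+S[:i]):
  rot[0] = eoeiuaie$
  rot[1] = oeiuaie$e
  rot[2] = eiuaie$eo
  rot[3] = iuaie$eoe
  rot[4] = uaie$eoei
  rot[5] = aie$eoeiu
  rot[6] = ie$eoeiua
  rot[7] = e$eoeiuai
  rot[8] = $eoeiuaie
Sorted (with $ < everything):
  sorted[0] = $eoeiuaie  (last char: 'e')
  sorted[1] = aie$eoeiu  (last char: 'u')
  sorted[2] = e$eoeiuai  (last char: 'i')
  sorted[3] = eiuaie$eo  (last char: 'o')
  sorted[4] = eoeiuaie$  (last char: '$')
  sorted[5] = ie$eoeiua  (last char: 'a')
  sorted[6] = iuaie$eoe  (last char: 'e')
  sorted[7] = oeiuaie$e  (last char: 'e')
  sorted[8] = uaie$eoei  (last char: 'i')
Last column: euio$aeei
Original string S is at sorted index 4

Answer: euio$aeei
4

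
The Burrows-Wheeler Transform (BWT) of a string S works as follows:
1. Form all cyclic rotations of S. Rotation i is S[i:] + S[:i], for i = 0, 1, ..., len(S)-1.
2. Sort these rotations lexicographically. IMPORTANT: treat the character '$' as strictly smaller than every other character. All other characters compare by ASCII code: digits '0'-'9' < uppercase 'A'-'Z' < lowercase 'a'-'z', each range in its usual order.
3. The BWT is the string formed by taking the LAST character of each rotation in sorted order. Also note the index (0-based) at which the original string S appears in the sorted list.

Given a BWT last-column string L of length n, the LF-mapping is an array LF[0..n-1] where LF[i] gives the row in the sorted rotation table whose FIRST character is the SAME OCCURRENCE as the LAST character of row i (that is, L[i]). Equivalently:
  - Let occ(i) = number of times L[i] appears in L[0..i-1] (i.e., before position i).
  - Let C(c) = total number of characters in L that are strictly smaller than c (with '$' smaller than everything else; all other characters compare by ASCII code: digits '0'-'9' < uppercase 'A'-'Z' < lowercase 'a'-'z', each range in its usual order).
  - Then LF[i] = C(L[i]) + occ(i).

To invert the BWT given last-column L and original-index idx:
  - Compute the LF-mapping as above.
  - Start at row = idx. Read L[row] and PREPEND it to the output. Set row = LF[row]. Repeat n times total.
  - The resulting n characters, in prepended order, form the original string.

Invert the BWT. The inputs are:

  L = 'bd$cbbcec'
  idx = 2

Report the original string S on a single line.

LF mapping: 1 7 0 4 2 3 5 8 6
Walk LF starting at row 2, prepending L[row]:
  step 1: row=2, L[2]='$', prepend. Next row=LF[2]=0
  step 2: row=0, L[0]='b', prepend. Next row=LF[0]=1
  step 3: row=1, L[1]='d', prepend. Next row=LF[1]=7
  step 4: row=7, L[7]='e', prepend. Next row=LF[7]=8
  step 5: row=8, L[8]='c', prepend. Next row=LF[8]=6
  step 6: row=6, L[6]='c', prepend. Next row=LF[6]=5
  step 7: row=5, L[5]='b', prepend. Next row=LF[5]=3
  step 8: row=3, L[3]='c', prepend. Next row=LF[3]=4
  step 9: row=4, L[4]='b', prepend. Next row=LF[4]=2
Reversed output: bcbccedb$

Answer: bcbccedb$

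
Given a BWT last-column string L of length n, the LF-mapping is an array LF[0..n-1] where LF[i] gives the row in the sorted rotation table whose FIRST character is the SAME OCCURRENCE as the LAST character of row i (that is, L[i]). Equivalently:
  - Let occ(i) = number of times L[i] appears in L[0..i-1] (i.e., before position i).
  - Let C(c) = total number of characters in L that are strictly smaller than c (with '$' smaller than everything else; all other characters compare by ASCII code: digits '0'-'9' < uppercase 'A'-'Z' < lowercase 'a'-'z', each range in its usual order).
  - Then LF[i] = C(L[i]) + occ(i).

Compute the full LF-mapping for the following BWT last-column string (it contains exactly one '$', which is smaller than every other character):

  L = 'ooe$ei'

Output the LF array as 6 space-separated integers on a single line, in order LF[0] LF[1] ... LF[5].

Answer: 4 5 1 0 2 3

Derivation:
Char counts: '$':1, 'e':2, 'i':1, 'o':2
C (first-col start): C('$')=0, C('e')=1, C('i')=3, C('o')=4
L[0]='o': occ=0, LF[0]=C('o')+0=4+0=4
L[1]='o': occ=1, LF[1]=C('o')+1=4+1=5
L[2]='e': occ=0, LF[2]=C('e')+0=1+0=1
L[3]='$': occ=0, LF[3]=C('$')+0=0+0=0
L[4]='e': occ=1, LF[4]=C('e')+1=1+1=2
L[5]='i': occ=0, LF[5]=C('i')+0=3+0=3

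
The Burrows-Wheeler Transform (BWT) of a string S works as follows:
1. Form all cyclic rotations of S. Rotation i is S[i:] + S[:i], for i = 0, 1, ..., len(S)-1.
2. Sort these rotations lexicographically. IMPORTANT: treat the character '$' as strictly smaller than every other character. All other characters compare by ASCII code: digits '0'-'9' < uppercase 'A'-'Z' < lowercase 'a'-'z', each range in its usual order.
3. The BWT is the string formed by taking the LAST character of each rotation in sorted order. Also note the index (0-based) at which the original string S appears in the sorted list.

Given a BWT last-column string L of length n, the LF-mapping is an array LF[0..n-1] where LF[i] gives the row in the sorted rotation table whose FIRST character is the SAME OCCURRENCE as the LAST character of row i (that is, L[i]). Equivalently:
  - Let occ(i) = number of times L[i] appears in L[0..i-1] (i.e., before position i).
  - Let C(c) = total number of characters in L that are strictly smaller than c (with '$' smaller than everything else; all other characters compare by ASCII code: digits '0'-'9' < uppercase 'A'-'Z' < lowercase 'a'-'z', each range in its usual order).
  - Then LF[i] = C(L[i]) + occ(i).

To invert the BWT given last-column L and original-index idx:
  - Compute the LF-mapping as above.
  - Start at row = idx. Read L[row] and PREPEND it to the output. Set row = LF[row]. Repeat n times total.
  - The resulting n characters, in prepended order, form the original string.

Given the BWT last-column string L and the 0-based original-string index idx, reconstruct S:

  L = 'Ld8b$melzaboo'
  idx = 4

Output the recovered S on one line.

LF mapping: 2 6 1 4 0 9 7 8 12 3 5 10 11
Walk LF starting at row 4, prepending L[row]:
  step 1: row=4, L[4]='$', prepend. Next row=LF[4]=0
  step 2: row=0, L[0]='L', prepend. Next row=LF[0]=2
  step 3: row=2, L[2]='8', prepend. Next row=LF[2]=1
  step 4: row=1, L[1]='d', prepend. Next row=LF[1]=6
  step 5: row=6, L[6]='e', prepend. Next row=LF[6]=7
  step 6: row=7, L[7]='l', prepend. Next row=LF[7]=8
  step 7: row=8, L[8]='z', prepend. Next row=LF[8]=12
  step 8: row=12, L[12]='o', prepend. Next row=LF[12]=11
  step 9: row=11, L[11]='o', prepend. Next row=LF[11]=10
  step 10: row=10, L[10]='b', prepend. Next row=LF[10]=5
  step 11: row=5, L[5]='m', prepend. Next row=LF[5]=9
  step 12: row=9, L[9]='a', prepend. Next row=LF[9]=3
  step 13: row=3, L[3]='b', prepend. Next row=LF[3]=4
Reversed output: bamboozled8L$

Answer: bamboozled8L$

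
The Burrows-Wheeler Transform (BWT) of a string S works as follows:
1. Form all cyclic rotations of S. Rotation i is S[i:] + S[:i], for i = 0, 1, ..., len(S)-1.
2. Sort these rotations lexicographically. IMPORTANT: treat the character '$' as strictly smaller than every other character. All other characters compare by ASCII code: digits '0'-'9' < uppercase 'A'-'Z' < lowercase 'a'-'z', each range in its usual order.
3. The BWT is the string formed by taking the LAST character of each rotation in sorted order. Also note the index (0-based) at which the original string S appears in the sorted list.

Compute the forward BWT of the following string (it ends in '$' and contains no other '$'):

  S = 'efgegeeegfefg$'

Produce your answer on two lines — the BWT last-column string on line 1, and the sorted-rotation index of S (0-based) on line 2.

All 14 rotations (rotation i = S[i:]+S[:i]):
  rot[0] = efgegeeegfefg$
  rot[1] = fgegeeegfefg$e
  rot[2] = gegeeegfefg$ef
  rot[3] = egeeegfefg$efg
  rot[4] = geeegfefg$efge
  rot[5] = eeegfefg$efgeg
  rot[6] = eegfefg$efgege
  rot[7] = egfefg$efgegee
  rot[8] = gfefg$efgegeee
  rot[9] = fefg$efgegeeeg
  rot[10] = efg$efgegeeegf
  rot[11] = fg$efgegeeegfe
  rot[12] = g$efgegeeegfef
  rot[13] = $efgegeeegfefg
Sorted (with $ < everything):
  sorted[0] = $efgegeeegfefg  (last char: 'g')
  sorted[1] = eeegfefg$efgeg  (last char: 'g')
  sorted[2] = eegfefg$efgege  (last char: 'e')
  sorted[3] = efg$efgegeeegf  (last char: 'f')
  sorted[4] = efgegeeegfefg$  (last char: '$')
  sorted[5] = egeeegfefg$efg  (last char: 'g')
  sorted[6] = egfefg$efgegee  (last char: 'e')
  sorted[7] = fefg$efgegeeeg  (last char: 'g')
  sorted[8] = fg$efgegeeegfe  (last char: 'e')
  sorted[9] = fgegeeegfefg$e  (last char: 'e')
  sorted[10] = g$efgegeeegfef  (last char: 'f')
  sorted[11] = geeegfefg$efge  (last char: 'e')
  sorted[12] = gegeeegfefg$ef  (last char: 'f')
  sorted[13] = gfefg$efgegeee  (last char: 'e')
Last column: ggef$gegeefefe
Original string S is at sorted index 4

Answer: ggef$gegeefefe
4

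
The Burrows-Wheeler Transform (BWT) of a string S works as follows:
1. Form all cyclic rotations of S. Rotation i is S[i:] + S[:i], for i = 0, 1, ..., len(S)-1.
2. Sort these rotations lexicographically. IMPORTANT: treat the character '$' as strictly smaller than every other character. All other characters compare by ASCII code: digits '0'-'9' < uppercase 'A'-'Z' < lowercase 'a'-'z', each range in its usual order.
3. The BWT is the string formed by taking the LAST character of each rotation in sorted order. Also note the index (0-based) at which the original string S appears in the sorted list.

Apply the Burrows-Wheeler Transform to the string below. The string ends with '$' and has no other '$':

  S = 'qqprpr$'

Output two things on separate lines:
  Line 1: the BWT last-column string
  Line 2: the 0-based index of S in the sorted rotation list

Answer: rrqq$pp
4

Derivation:
All 7 rotations (rotation i = S[i:]+S[:i]):
  rot[0] = qqprpr$
  rot[1] = qprpr$q
  rot[2] = prpr$qq
  rot[3] = rpr$qqp
  rot[4] = pr$qqpr
  rot[5] = r$qqprp
  rot[6] = $qqprpr
Sorted (with $ < everything):
  sorted[0] = $qqprpr  (last char: 'r')
  sorted[1] = pr$qqpr  (last char: 'r')
  sorted[2] = prpr$qq  (last char: 'q')
  sorted[3] = qprpr$q  (last char: 'q')
  sorted[4] = qqprpr$  (last char: '$')
  sorted[5] = r$qqprp  (last char: 'p')
  sorted[6] = rpr$qqp  (last char: 'p')
Last column: rrqq$pp
Original string S is at sorted index 4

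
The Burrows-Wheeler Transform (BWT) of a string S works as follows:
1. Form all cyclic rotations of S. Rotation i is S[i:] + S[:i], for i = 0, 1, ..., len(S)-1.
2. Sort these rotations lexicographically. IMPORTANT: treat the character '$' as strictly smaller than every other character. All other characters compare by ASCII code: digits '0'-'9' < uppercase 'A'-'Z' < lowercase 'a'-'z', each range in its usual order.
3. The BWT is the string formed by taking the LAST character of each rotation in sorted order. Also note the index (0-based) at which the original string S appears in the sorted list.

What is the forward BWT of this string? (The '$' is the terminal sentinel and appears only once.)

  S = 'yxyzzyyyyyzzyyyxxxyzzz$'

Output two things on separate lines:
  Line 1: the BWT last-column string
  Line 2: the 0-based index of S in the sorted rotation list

Answer: zyxyxy$yzzyyyyxxzzzzyyy
6

Derivation:
All 23 rotations (rotation i = S[i:]+S[:i]):
  rot[0] = yxyzzyyyyyzzyyyxxxyzzz$
  rot[1] = xyzzyyyyyzzyyyxxxyzzz$y
  rot[2] = yzzyyyyyzzyyyxxxyzzz$yx
  rot[3] = zzyyyyyzzyyyxxxyzzz$yxy
  rot[4] = zyyyyyzzyyyxxxyzzz$yxyz
  rot[5] = yyyyyzzyyyxxxyzzz$yxyzz
  rot[6] = yyyyzzyyyxxxyzzz$yxyzzy
  rot[7] = yyyzzyyyxxxyzzz$yxyzzyy
  rot[8] = yyzzyyyxxxyzzz$yxyzzyyy
  rot[9] = yzzyyyxxxyzzz$yxyzzyyyy
  rot[10] = zzyyyxxxyzzz$yxyzzyyyyy
  rot[11] = zyyyxxxyzzz$yxyzzyyyyyz
  rot[12] = yyyxxxyzzz$yxyzzyyyyyzz
  rot[13] = yyxxxyzzz$yxyzzyyyyyzzy
  rot[14] = yxxxyzzz$yxyzzyyyyyzzyy
  rot[15] = xxxyzzz$yxyzzyyyyyzzyyy
  rot[16] = xxyzzz$yxyzzyyyyyzzyyyx
  rot[17] = xyzzz$yxyzzyyyyyzzyyyxx
  rot[18] = yzzz$yxyzzyyyyyzzyyyxxx
  rot[19] = zzz$yxyzzyyyyyzzyyyxxxy
  rot[20] = zz$yxyzzyyyyyzzyyyxxxyz
  rot[21] = z$yxyzzyyyyyzzyyyxxxyzz
  rot[22] = $yxyzzyyyyyzzyyyxxxyzzz
Sorted (with $ < everything):
  sorted[0] = $yxyzzyyyyyzzyyyxxxyzzz  (last char: 'z')
  sorted[1] = xxxyzzz$yxyzzyyyyyzzyyy  (last char: 'y')
  sorted[2] = xxyzzz$yxyzzyyyyyzzyyyx  (last char: 'x')
  sorted[3] = xyzzyyyyyzzyyyxxxyzzz$y  (last char: 'y')
  sorted[4] = xyzzz$yxyzzyyyyyzzyyyxx  (last char: 'x')
  sorted[5] = yxxxyzzz$yxyzzyyyyyzzyy  (last char: 'y')
  sorted[6] = yxyzzyyyyyzzyyyxxxyzzz$  (last char: '$')
  sorted[7] = yyxxxyzzz$yxyzzyyyyyzzy  (last char: 'y')
  sorted[8] = yyyxxxyzzz$yxyzzyyyyyzz  (last char: 'z')
  sorted[9] = yyyyyzzyyyxxxyzzz$yxyzz  (last char: 'z')
  sorted[10] = yyyyzzyyyxxxyzzz$yxyzzy  (last char: 'y')
  sorted[11] = yyyzzyyyxxxyzzz$yxyzzyy  (last char: 'y')
  sorted[12] = yyzzyyyxxxyzzz$yxyzzyyy  (last char: 'y')
  sorted[13] = yzzyyyxxxyzzz$yxyzzyyyy  (last char: 'y')
  sorted[14] = yzzyyyyyzzyyyxxxyzzz$yx  (last char: 'x')
  sorted[15] = yzzz$yxyzzyyyyyzzyyyxxx  (last char: 'x')
  sorted[16] = z$yxyzzyyyyyzzyyyxxxyzz  (last char: 'z')
  sorted[17] = zyyyxxxyzzz$yxyzzyyyyyz  (last char: 'z')
  sorted[18] = zyyyyyzzyyyxxxyzzz$yxyz  (last char: 'z')
  sorted[19] = zz$yxyzzyyyyyzzyyyxxxyz  (last char: 'z')
  sorted[20] = zzyyyxxxyzzz$yxyzzyyyyy  (last char: 'y')
  sorted[21] = zzyyyyyzzyyyxxxyzzz$yxy  (last char: 'y')
  sorted[22] = zzz$yxyzzyyyyyzzyyyxxxy  (last char: 'y')
Last column: zyxyxy$yzzyyyyxxzzzzyyy
Original string S is at sorted index 6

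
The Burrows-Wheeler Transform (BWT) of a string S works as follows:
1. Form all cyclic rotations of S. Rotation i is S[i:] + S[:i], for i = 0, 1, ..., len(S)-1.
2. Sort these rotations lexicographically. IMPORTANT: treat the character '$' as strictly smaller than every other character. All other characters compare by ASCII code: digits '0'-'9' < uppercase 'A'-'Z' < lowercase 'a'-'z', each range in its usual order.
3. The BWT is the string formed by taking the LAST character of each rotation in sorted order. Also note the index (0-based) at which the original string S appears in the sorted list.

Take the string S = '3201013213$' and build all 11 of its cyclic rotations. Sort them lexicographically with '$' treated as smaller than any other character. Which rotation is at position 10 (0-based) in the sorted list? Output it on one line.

All 11 rotations (rotation i = S[i:]+S[:i]):
  rot[0] = 3201013213$
  rot[1] = 201013213$3
  rot[2] = 01013213$32
  rot[3] = 1013213$320
  rot[4] = 013213$3201
  rot[5] = 13213$32010
  rot[6] = 3213$320101
  rot[7] = 213$3201013
  rot[8] = 13$32010132
  rot[9] = 3$320101321
  rot[10] = $3201013213
Sorted (with $ < everything):
  sorted[0] = $3201013213
  sorted[1] = 01013213$32
  sorted[2] = 013213$3201
  sorted[3] = 1013213$320
  sorted[4] = 13$32010132
  sorted[5] = 13213$32010
  sorted[6] = 201013213$3
  sorted[7] = 213$3201013
  sorted[8] = 3$320101321
  sorted[9] = 3201013213$
  sorted[10] = 3213$320101
sorted[10] = 3213$320101

Answer: 3213$320101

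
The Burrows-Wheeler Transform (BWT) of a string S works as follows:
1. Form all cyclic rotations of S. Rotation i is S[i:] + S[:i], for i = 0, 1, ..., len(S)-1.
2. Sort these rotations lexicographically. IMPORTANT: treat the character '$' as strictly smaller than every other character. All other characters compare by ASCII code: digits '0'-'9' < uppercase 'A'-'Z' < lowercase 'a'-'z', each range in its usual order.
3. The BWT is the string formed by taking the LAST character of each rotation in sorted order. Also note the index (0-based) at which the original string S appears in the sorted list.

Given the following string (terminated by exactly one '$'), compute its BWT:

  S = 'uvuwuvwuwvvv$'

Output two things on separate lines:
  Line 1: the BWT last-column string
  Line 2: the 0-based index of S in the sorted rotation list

All 13 rotations (rotation i = S[i:]+S[:i]):
  rot[0] = uvuwuvwuwvvv$
  rot[1] = vuwuvwuwvvv$u
  rot[2] = uwuvwuwvvv$uv
  rot[3] = wuvwuwvvv$uvu
  rot[4] = uvwuwvvv$uvuw
  rot[5] = vwuwvvv$uvuwu
  rot[6] = wuwvvv$uvuwuv
  rot[7] = uwvvv$uvuwuvw
  rot[8] = wvvv$uvuwuvwu
  rot[9] = vvv$uvuwuvwuw
  rot[10] = vv$uvuwuvwuwv
  rot[11] = v$uvuwuvwuwvv
  rot[12] = $uvuwuvwuwvvv
Sorted (with $ < everything):
  sorted[0] = $uvuwuvwuwvvv  (last char: 'v')
  sorted[1] = uvuwuvwuwvvv$  (last char: '$')
  sorted[2] = uvwuwvvv$uvuw  (last char: 'w')
  sorted[3] = uwuvwuwvvv$uv  (last char: 'v')
  sorted[4] = uwvvv$uvuwuvw  (last char: 'w')
  sorted[5] = v$uvuwuvwuwvv  (last char: 'v')
  sorted[6] = vuwuvwuwvvv$u  (last char: 'u')
  sorted[7] = vv$uvuwuvwuwv  (last char: 'v')
  sorted[8] = vvv$uvuwuvwuw  (last char: 'w')
  sorted[9] = vwuwvvv$uvuwu  (last char: 'u')
  sorted[10] = wuvwuwvvv$uvu  (last char: 'u')
  sorted[11] = wuwvvv$uvuwuv  (last char: 'v')
  sorted[12] = wvvv$uvuwuvwu  (last char: 'u')
Last column: v$wvwvuvwuuvu
Original string S is at sorted index 1

Answer: v$wvwvuvwuuvu
1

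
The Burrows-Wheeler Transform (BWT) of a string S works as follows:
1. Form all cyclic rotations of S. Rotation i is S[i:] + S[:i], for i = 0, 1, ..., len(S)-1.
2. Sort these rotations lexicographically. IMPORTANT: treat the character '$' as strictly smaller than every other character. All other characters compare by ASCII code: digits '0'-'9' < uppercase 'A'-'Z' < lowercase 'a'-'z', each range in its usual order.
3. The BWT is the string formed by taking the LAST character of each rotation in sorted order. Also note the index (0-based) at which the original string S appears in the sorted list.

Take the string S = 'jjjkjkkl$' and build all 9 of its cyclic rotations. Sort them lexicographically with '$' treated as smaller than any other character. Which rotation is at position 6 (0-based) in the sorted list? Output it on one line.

Answer: kkl$jjjkj

Derivation:
All 9 rotations (rotation i = S[i:]+S[:i]):
  rot[0] = jjjkjkkl$
  rot[1] = jjkjkkl$j
  rot[2] = jkjkkl$jj
  rot[3] = kjkkl$jjj
  rot[4] = jkkl$jjjk
  rot[5] = kkl$jjjkj
  rot[6] = kl$jjjkjk
  rot[7] = l$jjjkjkk
  rot[8] = $jjjkjkkl
Sorted (with $ < everything):
  sorted[0] = $jjjkjkkl
  sorted[1] = jjjkjkkl$
  sorted[2] = jjkjkkl$j
  sorted[3] = jkjkkl$jj
  sorted[4] = jkkl$jjjk
  sorted[5] = kjkkl$jjj
  sorted[6] = kkl$jjjkj
  sorted[7] = kl$jjjkjk
  sorted[8] = l$jjjkjkk
sorted[6] = kkl$jjjkj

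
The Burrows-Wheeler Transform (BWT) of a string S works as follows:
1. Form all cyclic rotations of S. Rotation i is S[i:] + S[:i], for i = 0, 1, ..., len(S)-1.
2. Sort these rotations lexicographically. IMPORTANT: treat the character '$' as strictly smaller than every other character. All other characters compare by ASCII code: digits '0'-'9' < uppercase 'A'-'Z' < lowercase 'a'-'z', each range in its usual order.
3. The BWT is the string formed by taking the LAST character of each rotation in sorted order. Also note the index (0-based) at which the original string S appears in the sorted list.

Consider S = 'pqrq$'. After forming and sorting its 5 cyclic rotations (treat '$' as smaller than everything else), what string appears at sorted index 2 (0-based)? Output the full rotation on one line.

All 5 rotations (rotation i = S[i:]+S[:i]):
  rot[0] = pqrq$
  rot[1] = qrq$p
  rot[2] = rq$pq
  rot[3] = q$pqr
  rot[4] = $pqrq
Sorted (with $ < everything):
  sorted[0] = $pqrq
  sorted[1] = pqrq$
  sorted[2] = q$pqr
  sorted[3] = qrq$p
  sorted[4] = rq$pq
sorted[2] = q$pqr

Answer: q$pqr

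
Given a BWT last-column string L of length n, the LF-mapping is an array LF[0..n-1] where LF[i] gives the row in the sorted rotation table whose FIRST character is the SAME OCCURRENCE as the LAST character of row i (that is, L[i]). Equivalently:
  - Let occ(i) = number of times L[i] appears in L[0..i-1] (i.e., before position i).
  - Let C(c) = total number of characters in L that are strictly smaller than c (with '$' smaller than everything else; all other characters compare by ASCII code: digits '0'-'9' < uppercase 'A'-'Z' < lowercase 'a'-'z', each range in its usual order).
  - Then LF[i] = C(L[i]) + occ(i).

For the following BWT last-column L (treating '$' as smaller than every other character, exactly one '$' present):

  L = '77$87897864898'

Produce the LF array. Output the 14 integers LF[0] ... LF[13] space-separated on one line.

Answer: 3 4 0 7 5 8 12 6 9 2 1 10 13 11

Derivation:
Char counts: '$':1, '4':1, '6':1, '7':4, '8':5, '9':2
C (first-col start): C('$')=0, C('4')=1, C('6')=2, C('7')=3, C('8')=7, C('9')=12
L[0]='7': occ=0, LF[0]=C('7')+0=3+0=3
L[1]='7': occ=1, LF[1]=C('7')+1=3+1=4
L[2]='$': occ=0, LF[2]=C('$')+0=0+0=0
L[3]='8': occ=0, LF[3]=C('8')+0=7+0=7
L[4]='7': occ=2, LF[4]=C('7')+2=3+2=5
L[5]='8': occ=1, LF[5]=C('8')+1=7+1=8
L[6]='9': occ=0, LF[6]=C('9')+0=12+0=12
L[7]='7': occ=3, LF[7]=C('7')+3=3+3=6
L[8]='8': occ=2, LF[8]=C('8')+2=7+2=9
L[9]='6': occ=0, LF[9]=C('6')+0=2+0=2
L[10]='4': occ=0, LF[10]=C('4')+0=1+0=1
L[11]='8': occ=3, LF[11]=C('8')+3=7+3=10
L[12]='9': occ=1, LF[12]=C('9')+1=12+1=13
L[13]='8': occ=4, LF[13]=C('8')+4=7+4=11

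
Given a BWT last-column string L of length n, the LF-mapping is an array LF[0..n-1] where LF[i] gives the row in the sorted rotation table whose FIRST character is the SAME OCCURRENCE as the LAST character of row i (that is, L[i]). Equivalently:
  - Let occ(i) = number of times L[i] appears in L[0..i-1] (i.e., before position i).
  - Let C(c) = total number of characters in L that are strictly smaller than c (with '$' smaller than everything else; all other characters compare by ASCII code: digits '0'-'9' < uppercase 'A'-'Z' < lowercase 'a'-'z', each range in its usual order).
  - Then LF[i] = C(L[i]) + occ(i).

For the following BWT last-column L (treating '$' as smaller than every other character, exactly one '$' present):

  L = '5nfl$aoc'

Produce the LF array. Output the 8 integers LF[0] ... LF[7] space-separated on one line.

Char counts: '$':1, '5':1, 'a':1, 'c':1, 'f':1, 'l':1, 'n':1, 'o':1
C (first-col start): C('$')=0, C('5')=1, C('a')=2, C('c')=3, C('f')=4, C('l')=5, C('n')=6, C('o')=7
L[0]='5': occ=0, LF[0]=C('5')+0=1+0=1
L[1]='n': occ=0, LF[1]=C('n')+0=6+0=6
L[2]='f': occ=0, LF[2]=C('f')+0=4+0=4
L[3]='l': occ=0, LF[3]=C('l')+0=5+0=5
L[4]='$': occ=0, LF[4]=C('$')+0=0+0=0
L[5]='a': occ=0, LF[5]=C('a')+0=2+0=2
L[6]='o': occ=0, LF[6]=C('o')+0=7+0=7
L[7]='c': occ=0, LF[7]=C('c')+0=3+0=3

Answer: 1 6 4 5 0 2 7 3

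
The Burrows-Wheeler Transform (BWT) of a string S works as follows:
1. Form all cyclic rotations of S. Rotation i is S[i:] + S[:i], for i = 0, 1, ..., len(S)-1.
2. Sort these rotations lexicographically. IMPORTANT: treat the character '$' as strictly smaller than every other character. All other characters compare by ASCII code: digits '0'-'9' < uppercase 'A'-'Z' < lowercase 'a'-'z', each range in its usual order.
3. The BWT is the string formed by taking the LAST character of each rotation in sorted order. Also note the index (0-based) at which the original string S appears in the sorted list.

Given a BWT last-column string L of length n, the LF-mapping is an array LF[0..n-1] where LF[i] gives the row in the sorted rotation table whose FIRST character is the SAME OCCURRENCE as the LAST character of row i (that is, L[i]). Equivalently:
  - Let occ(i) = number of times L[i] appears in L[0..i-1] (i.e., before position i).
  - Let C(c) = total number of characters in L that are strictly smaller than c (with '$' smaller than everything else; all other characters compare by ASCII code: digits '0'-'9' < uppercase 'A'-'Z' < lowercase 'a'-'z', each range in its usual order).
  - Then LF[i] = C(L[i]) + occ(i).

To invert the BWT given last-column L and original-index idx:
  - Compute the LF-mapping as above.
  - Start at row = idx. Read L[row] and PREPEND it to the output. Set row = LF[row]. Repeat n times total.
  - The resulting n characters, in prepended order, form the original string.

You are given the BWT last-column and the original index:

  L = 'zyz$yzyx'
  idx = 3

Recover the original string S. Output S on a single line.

Answer: yyzyxzz$

Derivation:
LF mapping: 5 2 6 0 3 7 4 1
Walk LF starting at row 3, prepending L[row]:
  step 1: row=3, L[3]='$', prepend. Next row=LF[3]=0
  step 2: row=0, L[0]='z', prepend. Next row=LF[0]=5
  step 3: row=5, L[5]='z', prepend. Next row=LF[5]=7
  step 4: row=7, L[7]='x', prepend. Next row=LF[7]=1
  step 5: row=1, L[1]='y', prepend. Next row=LF[1]=2
  step 6: row=2, L[2]='z', prepend. Next row=LF[2]=6
  step 7: row=6, L[6]='y', prepend. Next row=LF[6]=4
  step 8: row=4, L[4]='y', prepend. Next row=LF[4]=3
Reversed output: yyzyxzz$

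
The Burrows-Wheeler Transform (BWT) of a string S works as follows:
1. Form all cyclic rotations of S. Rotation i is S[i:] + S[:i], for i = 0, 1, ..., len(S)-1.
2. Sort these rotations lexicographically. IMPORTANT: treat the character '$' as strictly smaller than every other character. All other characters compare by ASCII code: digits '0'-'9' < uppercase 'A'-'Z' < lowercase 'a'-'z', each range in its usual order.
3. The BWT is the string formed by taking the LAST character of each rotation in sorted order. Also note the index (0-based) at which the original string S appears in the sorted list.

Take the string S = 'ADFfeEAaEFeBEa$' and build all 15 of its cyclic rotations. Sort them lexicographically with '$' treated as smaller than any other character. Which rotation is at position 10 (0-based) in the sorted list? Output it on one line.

Answer: a$ADFfeEAaEFeBE

Derivation:
All 15 rotations (rotation i = S[i:]+S[:i]):
  rot[0] = ADFfeEAaEFeBEa$
  rot[1] = DFfeEAaEFeBEa$A
  rot[2] = FfeEAaEFeBEa$AD
  rot[3] = feEAaEFeBEa$ADF
  rot[4] = eEAaEFeBEa$ADFf
  rot[5] = EAaEFeBEa$ADFfe
  rot[6] = AaEFeBEa$ADFfeE
  rot[7] = aEFeBEa$ADFfeEA
  rot[8] = EFeBEa$ADFfeEAa
  rot[9] = FeBEa$ADFfeEAaE
  rot[10] = eBEa$ADFfeEAaEF
  rot[11] = BEa$ADFfeEAaEFe
  rot[12] = Ea$ADFfeEAaEFeB
  rot[13] = a$ADFfeEAaEFeBE
  rot[14] = $ADFfeEAaEFeBEa
Sorted (with $ < everything):
  sorted[0] = $ADFfeEAaEFeBEa
  sorted[1] = ADFfeEAaEFeBEa$
  sorted[2] = AaEFeBEa$ADFfeE
  sorted[3] = BEa$ADFfeEAaEFe
  sorted[4] = DFfeEAaEFeBEa$A
  sorted[5] = EAaEFeBEa$ADFfe
  sorted[6] = EFeBEa$ADFfeEAa
  sorted[7] = Ea$ADFfeEAaEFeB
  sorted[8] = FeBEa$ADFfeEAaE
  sorted[9] = FfeEAaEFeBEa$AD
  sorted[10] = a$ADFfeEAaEFeBE
  sorted[11] = aEFeBEa$ADFfeEA
  sorted[12] = eBEa$ADFfeEAaEF
  sorted[13] = eEAaEFeBEa$ADFf
  sorted[14] = feEAaEFeBEa$ADF
sorted[10] = a$ADFfeEAaEFeBE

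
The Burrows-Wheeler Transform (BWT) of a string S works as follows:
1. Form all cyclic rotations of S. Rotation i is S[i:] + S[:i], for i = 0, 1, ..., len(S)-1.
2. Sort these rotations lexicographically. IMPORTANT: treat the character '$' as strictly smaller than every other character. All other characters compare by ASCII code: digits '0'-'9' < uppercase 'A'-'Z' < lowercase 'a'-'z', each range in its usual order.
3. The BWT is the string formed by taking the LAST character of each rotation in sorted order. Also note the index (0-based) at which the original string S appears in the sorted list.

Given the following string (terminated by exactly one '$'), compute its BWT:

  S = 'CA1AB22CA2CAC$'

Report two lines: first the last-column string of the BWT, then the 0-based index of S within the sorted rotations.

Answer: CAB2ACC1CAA$22
11

Derivation:
All 14 rotations (rotation i = S[i:]+S[:i]):
  rot[0] = CA1AB22CA2CAC$
  rot[1] = A1AB22CA2CAC$C
  rot[2] = 1AB22CA2CAC$CA
  rot[3] = AB22CA2CAC$CA1
  rot[4] = B22CA2CAC$CA1A
  rot[5] = 22CA2CAC$CA1AB
  rot[6] = 2CA2CAC$CA1AB2
  rot[7] = CA2CAC$CA1AB22
  rot[8] = A2CAC$CA1AB22C
  rot[9] = 2CAC$CA1AB22CA
  rot[10] = CAC$CA1AB22CA2
  rot[11] = AC$CA1AB22CA2C
  rot[12] = C$CA1AB22CA2CA
  rot[13] = $CA1AB22CA2CAC
Sorted (with $ < everything):
  sorted[0] = $CA1AB22CA2CAC  (last char: 'C')
  sorted[1] = 1AB22CA2CAC$CA  (last char: 'A')
  sorted[2] = 22CA2CAC$CA1AB  (last char: 'B')
  sorted[3] = 2CA2CAC$CA1AB2  (last char: '2')
  sorted[4] = 2CAC$CA1AB22CA  (last char: 'A')
  sorted[5] = A1AB22CA2CAC$C  (last char: 'C')
  sorted[6] = A2CAC$CA1AB22C  (last char: 'C')
  sorted[7] = AB22CA2CAC$CA1  (last char: '1')
  sorted[8] = AC$CA1AB22CA2C  (last char: 'C')
  sorted[9] = B22CA2CAC$CA1A  (last char: 'A')
  sorted[10] = C$CA1AB22CA2CA  (last char: 'A')
  sorted[11] = CA1AB22CA2CAC$  (last char: '$')
  sorted[12] = CA2CAC$CA1AB22  (last char: '2')
  sorted[13] = CAC$CA1AB22CA2  (last char: '2')
Last column: CAB2ACC1CAA$22
Original string S is at sorted index 11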